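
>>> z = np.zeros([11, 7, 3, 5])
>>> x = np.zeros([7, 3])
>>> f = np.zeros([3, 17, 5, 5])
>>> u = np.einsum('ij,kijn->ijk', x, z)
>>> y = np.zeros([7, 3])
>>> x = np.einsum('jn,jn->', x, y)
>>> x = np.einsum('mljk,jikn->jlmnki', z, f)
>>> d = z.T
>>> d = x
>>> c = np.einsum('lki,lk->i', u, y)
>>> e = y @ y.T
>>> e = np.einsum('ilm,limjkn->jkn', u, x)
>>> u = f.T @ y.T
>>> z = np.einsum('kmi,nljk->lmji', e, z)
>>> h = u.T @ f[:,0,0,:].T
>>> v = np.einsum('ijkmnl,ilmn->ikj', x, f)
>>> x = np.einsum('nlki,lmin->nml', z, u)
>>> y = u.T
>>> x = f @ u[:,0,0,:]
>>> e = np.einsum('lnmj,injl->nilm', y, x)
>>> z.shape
(7, 5, 3, 17)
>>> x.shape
(3, 17, 5, 7)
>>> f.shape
(3, 17, 5, 5)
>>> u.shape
(5, 5, 17, 7)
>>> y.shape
(7, 17, 5, 5)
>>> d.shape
(3, 7, 11, 5, 5, 17)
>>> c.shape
(11,)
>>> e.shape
(17, 3, 7, 5)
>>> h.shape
(7, 17, 5, 3)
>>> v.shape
(3, 11, 7)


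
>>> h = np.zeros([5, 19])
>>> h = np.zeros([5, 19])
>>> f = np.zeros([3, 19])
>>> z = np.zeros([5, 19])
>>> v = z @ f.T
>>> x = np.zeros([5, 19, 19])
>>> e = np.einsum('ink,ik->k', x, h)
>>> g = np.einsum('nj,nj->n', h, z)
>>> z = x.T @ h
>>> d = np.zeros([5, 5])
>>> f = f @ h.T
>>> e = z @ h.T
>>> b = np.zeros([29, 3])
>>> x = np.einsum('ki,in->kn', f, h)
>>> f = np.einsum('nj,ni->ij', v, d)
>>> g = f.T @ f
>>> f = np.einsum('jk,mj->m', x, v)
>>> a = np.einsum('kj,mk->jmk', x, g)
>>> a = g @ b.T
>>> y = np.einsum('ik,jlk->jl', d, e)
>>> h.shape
(5, 19)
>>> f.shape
(5,)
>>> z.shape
(19, 19, 19)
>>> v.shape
(5, 3)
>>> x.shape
(3, 19)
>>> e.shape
(19, 19, 5)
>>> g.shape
(3, 3)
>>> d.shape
(5, 5)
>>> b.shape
(29, 3)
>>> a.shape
(3, 29)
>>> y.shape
(19, 19)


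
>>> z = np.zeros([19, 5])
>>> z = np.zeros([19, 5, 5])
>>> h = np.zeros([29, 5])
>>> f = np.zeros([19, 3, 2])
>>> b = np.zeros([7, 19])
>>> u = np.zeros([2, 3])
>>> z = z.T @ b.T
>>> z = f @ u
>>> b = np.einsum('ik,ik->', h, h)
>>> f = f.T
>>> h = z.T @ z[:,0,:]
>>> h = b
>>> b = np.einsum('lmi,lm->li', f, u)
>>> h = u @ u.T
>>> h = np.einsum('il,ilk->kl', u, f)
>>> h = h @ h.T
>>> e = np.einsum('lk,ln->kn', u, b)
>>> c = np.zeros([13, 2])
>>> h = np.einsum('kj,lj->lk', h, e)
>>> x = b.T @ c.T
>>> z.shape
(19, 3, 3)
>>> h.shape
(3, 19)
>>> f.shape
(2, 3, 19)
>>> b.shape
(2, 19)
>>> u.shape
(2, 3)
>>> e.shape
(3, 19)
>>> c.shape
(13, 2)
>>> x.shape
(19, 13)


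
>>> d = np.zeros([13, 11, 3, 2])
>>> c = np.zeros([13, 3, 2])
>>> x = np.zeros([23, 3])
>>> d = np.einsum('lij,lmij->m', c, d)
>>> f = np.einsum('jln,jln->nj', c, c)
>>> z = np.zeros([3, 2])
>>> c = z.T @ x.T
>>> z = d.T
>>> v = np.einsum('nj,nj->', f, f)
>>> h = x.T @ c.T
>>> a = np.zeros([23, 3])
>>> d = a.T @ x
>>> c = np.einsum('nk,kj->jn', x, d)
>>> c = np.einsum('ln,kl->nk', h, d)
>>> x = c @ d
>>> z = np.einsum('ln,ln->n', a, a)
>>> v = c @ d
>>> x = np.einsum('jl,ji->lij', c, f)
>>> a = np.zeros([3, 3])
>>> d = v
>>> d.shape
(2, 3)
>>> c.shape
(2, 3)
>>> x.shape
(3, 13, 2)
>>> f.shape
(2, 13)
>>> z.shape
(3,)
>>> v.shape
(2, 3)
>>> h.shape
(3, 2)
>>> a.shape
(3, 3)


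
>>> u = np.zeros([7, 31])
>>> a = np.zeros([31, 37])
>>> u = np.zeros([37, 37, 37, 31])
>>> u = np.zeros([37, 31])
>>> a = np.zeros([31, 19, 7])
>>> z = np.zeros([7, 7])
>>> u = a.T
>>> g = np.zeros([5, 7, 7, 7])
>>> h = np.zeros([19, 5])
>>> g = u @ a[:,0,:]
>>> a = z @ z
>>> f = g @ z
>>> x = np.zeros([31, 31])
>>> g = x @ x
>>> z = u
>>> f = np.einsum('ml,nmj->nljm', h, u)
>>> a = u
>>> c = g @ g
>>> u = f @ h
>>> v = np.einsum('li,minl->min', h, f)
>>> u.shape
(7, 5, 31, 5)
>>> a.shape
(7, 19, 31)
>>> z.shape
(7, 19, 31)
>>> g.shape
(31, 31)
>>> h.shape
(19, 5)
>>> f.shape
(7, 5, 31, 19)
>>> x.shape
(31, 31)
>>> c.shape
(31, 31)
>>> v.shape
(7, 5, 31)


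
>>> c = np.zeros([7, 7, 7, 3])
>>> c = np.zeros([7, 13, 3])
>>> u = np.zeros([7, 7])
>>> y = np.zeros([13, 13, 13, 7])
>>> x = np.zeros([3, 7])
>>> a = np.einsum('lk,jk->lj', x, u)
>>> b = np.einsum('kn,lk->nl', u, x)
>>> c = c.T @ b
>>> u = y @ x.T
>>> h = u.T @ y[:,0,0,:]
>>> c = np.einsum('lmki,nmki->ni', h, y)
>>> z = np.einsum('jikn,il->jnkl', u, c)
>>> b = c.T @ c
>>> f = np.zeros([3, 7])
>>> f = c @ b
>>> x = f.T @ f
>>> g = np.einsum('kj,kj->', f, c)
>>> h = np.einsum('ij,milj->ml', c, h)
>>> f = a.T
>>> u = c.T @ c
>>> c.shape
(13, 7)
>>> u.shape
(7, 7)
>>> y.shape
(13, 13, 13, 7)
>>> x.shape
(7, 7)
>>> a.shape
(3, 7)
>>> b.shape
(7, 7)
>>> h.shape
(3, 13)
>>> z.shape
(13, 3, 13, 7)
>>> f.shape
(7, 3)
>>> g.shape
()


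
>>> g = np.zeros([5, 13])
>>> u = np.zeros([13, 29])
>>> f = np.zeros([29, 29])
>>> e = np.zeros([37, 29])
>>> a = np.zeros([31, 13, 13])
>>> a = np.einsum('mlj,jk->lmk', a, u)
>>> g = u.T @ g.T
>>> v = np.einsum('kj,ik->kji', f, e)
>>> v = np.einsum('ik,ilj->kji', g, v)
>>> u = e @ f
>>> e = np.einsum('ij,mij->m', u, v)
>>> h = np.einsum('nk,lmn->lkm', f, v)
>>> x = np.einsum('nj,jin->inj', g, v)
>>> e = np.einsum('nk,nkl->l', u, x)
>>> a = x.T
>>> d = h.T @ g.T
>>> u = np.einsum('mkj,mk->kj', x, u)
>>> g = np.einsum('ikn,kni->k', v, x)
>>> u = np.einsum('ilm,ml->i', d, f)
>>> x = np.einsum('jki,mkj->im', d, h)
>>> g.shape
(37,)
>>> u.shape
(37,)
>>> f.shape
(29, 29)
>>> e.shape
(5,)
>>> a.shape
(5, 29, 37)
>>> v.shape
(5, 37, 29)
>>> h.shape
(5, 29, 37)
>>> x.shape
(29, 5)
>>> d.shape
(37, 29, 29)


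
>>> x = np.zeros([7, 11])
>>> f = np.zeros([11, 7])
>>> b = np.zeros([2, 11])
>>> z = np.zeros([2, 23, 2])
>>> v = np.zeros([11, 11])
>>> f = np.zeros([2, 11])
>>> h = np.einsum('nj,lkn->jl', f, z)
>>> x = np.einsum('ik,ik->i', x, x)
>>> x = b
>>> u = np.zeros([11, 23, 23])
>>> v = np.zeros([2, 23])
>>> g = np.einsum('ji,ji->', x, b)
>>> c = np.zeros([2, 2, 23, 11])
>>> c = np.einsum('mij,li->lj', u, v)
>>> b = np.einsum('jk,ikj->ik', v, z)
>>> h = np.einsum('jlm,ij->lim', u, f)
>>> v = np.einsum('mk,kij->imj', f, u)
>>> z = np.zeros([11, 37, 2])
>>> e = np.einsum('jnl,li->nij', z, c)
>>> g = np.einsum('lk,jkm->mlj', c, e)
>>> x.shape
(2, 11)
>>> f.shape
(2, 11)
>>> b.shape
(2, 23)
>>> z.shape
(11, 37, 2)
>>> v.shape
(23, 2, 23)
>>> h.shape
(23, 2, 23)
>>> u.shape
(11, 23, 23)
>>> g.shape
(11, 2, 37)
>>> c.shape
(2, 23)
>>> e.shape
(37, 23, 11)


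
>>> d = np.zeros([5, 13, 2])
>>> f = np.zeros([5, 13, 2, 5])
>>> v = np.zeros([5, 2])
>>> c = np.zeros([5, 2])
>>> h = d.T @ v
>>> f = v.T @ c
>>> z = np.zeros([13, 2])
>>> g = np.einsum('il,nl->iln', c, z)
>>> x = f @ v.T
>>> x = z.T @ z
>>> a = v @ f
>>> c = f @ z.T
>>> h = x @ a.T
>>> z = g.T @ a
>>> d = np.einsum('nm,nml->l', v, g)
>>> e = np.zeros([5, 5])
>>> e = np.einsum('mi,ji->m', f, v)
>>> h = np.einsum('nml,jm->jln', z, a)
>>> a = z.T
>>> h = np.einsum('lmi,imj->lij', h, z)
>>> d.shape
(13,)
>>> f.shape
(2, 2)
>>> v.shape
(5, 2)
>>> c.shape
(2, 13)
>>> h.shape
(5, 13, 2)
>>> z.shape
(13, 2, 2)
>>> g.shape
(5, 2, 13)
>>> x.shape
(2, 2)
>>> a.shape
(2, 2, 13)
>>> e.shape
(2,)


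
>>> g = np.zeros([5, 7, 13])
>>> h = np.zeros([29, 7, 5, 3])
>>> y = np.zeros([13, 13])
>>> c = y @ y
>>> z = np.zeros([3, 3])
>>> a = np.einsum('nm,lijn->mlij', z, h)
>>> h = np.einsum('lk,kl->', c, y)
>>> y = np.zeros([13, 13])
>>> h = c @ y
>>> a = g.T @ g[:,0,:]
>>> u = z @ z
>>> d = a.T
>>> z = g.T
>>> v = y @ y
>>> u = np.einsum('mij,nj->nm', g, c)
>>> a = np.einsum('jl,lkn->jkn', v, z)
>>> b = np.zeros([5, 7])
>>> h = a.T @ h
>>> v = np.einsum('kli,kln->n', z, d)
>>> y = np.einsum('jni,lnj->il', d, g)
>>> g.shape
(5, 7, 13)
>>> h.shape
(5, 7, 13)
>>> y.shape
(13, 5)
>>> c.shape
(13, 13)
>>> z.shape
(13, 7, 5)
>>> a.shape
(13, 7, 5)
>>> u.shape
(13, 5)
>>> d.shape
(13, 7, 13)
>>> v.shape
(13,)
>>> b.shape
(5, 7)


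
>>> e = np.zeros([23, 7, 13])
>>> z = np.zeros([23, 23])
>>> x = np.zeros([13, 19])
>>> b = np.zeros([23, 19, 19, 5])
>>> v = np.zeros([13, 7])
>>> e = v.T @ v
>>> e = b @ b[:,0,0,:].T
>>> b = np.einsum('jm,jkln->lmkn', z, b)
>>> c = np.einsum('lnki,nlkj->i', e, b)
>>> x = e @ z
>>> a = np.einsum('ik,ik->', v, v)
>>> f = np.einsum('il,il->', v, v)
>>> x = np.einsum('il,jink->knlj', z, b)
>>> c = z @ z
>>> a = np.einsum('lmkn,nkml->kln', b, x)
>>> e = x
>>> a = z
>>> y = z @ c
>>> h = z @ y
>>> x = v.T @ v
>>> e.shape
(5, 19, 23, 19)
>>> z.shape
(23, 23)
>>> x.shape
(7, 7)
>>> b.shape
(19, 23, 19, 5)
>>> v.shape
(13, 7)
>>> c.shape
(23, 23)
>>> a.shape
(23, 23)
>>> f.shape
()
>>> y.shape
(23, 23)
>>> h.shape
(23, 23)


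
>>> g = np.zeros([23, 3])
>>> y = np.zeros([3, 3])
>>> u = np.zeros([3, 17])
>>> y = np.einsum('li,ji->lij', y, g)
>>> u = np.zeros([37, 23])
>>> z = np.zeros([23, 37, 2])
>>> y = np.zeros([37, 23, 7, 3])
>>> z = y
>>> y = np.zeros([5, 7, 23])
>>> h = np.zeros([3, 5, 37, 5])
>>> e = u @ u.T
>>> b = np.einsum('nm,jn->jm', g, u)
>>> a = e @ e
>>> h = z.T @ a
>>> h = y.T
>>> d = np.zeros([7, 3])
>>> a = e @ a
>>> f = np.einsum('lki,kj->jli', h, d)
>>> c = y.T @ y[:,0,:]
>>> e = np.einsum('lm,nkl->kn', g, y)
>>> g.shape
(23, 3)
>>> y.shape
(5, 7, 23)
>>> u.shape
(37, 23)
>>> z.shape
(37, 23, 7, 3)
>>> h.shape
(23, 7, 5)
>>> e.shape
(7, 5)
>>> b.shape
(37, 3)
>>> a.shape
(37, 37)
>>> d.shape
(7, 3)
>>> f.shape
(3, 23, 5)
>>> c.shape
(23, 7, 23)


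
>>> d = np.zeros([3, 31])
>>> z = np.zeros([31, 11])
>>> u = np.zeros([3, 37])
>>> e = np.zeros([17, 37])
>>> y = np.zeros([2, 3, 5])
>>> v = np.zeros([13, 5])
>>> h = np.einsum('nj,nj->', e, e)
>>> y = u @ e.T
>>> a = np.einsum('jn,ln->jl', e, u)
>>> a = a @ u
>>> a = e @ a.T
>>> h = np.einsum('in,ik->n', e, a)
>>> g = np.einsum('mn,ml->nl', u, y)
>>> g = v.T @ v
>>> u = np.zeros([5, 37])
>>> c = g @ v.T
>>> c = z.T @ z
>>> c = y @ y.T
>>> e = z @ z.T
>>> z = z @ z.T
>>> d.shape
(3, 31)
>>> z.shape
(31, 31)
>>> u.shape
(5, 37)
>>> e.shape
(31, 31)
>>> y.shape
(3, 17)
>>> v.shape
(13, 5)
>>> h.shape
(37,)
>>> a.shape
(17, 17)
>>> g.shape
(5, 5)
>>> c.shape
(3, 3)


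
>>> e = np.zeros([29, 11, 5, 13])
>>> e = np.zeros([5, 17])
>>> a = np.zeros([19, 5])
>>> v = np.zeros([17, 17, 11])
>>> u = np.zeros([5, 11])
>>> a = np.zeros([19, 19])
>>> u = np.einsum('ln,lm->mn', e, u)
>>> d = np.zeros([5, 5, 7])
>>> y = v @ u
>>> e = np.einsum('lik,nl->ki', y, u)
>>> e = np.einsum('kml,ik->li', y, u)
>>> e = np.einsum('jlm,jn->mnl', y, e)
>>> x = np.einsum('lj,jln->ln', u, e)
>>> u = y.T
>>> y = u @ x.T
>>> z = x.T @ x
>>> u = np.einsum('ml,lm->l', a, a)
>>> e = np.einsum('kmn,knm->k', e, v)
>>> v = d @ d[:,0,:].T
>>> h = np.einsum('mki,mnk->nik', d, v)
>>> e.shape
(17,)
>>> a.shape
(19, 19)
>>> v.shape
(5, 5, 5)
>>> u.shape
(19,)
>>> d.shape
(5, 5, 7)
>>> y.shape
(17, 17, 11)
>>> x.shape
(11, 17)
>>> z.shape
(17, 17)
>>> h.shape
(5, 7, 5)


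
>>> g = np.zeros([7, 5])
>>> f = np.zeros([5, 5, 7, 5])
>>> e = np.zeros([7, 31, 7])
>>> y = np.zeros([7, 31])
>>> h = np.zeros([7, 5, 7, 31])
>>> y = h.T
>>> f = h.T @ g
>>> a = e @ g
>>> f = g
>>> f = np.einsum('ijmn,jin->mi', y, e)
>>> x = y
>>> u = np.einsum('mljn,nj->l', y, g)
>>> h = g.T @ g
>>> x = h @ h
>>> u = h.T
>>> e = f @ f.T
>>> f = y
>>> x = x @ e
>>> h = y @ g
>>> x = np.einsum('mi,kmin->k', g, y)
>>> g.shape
(7, 5)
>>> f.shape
(31, 7, 5, 7)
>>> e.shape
(5, 5)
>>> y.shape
(31, 7, 5, 7)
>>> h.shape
(31, 7, 5, 5)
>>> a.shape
(7, 31, 5)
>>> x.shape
(31,)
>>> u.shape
(5, 5)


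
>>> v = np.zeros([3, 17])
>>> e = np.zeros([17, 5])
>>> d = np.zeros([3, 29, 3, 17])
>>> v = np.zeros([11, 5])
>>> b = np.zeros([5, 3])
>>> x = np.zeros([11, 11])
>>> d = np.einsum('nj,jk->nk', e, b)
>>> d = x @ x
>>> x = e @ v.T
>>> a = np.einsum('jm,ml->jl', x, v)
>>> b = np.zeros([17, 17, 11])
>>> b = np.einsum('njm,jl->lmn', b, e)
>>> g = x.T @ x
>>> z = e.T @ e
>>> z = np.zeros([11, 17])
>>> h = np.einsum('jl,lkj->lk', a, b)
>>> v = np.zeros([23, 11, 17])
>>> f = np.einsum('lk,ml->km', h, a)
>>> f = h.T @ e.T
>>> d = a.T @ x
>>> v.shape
(23, 11, 17)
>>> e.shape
(17, 5)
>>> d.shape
(5, 11)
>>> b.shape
(5, 11, 17)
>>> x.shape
(17, 11)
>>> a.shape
(17, 5)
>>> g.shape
(11, 11)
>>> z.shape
(11, 17)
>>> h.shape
(5, 11)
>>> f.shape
(11, 17)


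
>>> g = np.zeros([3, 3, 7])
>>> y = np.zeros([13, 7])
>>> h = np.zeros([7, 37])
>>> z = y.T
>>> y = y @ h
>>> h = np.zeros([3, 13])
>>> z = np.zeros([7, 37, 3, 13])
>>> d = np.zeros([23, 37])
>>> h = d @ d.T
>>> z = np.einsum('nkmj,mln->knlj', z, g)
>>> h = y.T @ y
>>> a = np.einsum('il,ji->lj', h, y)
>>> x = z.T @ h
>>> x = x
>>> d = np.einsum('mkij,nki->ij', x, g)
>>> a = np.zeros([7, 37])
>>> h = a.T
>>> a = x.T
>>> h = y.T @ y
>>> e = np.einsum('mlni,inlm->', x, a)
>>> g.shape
(3, 3, 7)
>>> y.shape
(13, 37)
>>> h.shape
(37, 37)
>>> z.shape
(37, 7, 3, 13)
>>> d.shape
(7, 37)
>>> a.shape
(37, 7, 3, 13)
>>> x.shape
(13, 3, 7, 37)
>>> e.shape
()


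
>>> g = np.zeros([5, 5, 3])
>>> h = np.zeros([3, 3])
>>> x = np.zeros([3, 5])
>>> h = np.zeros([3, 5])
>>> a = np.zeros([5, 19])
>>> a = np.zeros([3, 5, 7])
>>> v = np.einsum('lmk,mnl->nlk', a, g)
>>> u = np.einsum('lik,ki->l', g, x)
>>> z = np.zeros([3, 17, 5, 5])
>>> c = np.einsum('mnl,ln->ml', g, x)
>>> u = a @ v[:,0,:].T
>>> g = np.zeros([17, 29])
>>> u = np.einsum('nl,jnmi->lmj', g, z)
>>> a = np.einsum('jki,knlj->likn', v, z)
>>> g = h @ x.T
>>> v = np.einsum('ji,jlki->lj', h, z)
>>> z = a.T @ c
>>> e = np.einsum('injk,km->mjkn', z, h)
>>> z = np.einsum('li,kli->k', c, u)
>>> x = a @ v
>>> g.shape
(3, 3)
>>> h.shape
(3, 5)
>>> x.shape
(5, 7, 3, 3)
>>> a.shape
(5, 7, 3, 17)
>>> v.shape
(17, 3)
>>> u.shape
(29, 5, 3)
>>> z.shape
(29,)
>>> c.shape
(5, 3)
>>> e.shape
(5, 7, 3, 3)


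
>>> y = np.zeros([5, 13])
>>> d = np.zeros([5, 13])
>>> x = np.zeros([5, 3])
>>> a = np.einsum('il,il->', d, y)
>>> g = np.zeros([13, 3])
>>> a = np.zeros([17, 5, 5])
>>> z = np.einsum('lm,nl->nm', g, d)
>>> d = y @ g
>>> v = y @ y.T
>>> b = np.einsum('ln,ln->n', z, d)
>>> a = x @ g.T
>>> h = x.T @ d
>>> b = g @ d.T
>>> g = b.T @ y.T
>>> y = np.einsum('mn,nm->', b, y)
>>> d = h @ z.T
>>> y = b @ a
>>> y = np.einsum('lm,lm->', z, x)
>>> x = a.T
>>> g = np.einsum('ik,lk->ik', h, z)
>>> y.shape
()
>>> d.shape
(3, 5)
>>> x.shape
(13, 5)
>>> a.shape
(5, 13)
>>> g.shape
(3, 3)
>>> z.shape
(5, 3)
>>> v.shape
(5, 5)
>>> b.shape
(13, 5)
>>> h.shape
(3, 3)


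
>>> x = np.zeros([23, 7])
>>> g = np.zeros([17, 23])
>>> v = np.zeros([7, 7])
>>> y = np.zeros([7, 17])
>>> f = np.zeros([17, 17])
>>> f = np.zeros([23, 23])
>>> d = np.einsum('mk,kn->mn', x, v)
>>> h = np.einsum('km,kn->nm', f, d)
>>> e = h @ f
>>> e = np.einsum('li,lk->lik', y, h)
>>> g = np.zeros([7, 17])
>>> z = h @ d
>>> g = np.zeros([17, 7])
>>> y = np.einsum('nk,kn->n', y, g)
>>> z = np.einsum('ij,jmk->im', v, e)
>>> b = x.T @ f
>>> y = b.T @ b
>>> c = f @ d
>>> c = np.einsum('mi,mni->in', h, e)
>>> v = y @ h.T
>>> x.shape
(23, 7)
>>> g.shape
(17, 7)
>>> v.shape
(23, 7)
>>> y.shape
(23, 23)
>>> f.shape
(23, 23)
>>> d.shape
(23, 7)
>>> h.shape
(7, 23)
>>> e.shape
(7, 17, 23)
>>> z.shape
(7, 17)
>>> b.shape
(7, 23)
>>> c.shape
(23, 17)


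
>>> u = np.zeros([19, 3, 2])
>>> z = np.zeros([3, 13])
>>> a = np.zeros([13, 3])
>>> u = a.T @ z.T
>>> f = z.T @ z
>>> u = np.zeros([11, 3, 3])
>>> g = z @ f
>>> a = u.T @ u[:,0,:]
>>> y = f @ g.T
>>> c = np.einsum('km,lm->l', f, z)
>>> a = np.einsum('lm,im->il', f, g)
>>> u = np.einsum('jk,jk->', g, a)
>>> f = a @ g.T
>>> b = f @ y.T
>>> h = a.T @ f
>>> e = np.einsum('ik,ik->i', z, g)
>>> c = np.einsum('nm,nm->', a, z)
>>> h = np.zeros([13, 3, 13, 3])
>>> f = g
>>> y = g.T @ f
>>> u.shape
()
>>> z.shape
(3, 13)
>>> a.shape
(3, 13)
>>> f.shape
(3, 13)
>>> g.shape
(3, 13)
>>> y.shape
(13, 13)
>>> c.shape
()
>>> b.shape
(3, 13)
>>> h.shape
(13, 3, 13, 3)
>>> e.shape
(3,)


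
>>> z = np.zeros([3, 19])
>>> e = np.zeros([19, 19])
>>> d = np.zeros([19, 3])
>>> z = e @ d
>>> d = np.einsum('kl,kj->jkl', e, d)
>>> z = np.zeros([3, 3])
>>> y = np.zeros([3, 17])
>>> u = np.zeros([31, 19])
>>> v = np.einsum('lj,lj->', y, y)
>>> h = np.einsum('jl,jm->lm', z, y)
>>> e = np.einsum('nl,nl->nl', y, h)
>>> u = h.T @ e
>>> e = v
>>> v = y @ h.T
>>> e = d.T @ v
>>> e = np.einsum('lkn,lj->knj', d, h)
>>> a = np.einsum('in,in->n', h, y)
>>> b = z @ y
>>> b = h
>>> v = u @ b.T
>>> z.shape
(3, 3)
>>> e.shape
(19, 19, 17)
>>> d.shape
(3, 19, 19)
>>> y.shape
(3, 17)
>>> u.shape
(17, 17)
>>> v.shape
(17, 3)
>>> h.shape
(3, 17)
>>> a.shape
(17,)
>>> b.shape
(3, 17)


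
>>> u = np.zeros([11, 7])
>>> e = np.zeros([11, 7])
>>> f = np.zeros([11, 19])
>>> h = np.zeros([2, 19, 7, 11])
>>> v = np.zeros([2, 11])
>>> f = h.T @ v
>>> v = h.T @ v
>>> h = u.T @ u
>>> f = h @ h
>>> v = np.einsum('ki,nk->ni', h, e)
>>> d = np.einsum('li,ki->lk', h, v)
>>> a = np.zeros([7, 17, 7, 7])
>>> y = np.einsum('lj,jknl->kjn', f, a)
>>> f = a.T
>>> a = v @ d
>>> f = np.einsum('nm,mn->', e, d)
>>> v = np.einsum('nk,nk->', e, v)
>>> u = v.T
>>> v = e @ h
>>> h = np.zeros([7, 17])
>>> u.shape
()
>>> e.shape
(11, 7)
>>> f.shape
()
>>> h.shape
(7, 17)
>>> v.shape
(11, 7)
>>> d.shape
(7, 11)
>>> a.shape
(11, 11)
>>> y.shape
(17, 7, 7)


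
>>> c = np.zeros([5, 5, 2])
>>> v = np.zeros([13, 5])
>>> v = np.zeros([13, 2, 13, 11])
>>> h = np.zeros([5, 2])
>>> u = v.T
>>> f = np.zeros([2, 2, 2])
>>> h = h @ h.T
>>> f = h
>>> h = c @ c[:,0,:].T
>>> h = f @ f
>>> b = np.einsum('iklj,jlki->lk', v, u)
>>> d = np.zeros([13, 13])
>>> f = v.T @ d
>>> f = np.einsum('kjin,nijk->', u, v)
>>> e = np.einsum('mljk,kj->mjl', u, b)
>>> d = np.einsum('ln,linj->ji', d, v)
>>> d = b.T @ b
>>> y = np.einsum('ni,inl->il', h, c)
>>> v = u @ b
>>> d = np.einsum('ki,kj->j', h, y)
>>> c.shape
(5, 5, 2)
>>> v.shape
(11, 13, 2, 2)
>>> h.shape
(5, 5)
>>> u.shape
(11, 13, 2, 13)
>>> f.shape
()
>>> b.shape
(13, 2)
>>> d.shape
(2,)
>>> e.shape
(11, 2, 13)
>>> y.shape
(5, 2)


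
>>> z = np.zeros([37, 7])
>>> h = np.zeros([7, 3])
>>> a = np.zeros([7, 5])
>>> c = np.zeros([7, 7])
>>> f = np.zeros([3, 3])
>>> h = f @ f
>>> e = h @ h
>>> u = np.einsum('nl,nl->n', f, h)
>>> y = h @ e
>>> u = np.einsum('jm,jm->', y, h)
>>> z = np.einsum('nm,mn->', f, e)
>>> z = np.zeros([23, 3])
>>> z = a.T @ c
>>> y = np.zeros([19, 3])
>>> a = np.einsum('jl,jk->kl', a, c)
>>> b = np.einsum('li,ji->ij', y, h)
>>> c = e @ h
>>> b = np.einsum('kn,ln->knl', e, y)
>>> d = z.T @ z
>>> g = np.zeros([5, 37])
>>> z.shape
(5, 7)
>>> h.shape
(3, 3)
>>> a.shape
(7, 5)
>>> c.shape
(3, 3)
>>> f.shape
(3, 3)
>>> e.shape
(3, 3)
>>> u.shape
()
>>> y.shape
(19, 3)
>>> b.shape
(3, 3, 19)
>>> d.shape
(7, 7)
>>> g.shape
(5, 37)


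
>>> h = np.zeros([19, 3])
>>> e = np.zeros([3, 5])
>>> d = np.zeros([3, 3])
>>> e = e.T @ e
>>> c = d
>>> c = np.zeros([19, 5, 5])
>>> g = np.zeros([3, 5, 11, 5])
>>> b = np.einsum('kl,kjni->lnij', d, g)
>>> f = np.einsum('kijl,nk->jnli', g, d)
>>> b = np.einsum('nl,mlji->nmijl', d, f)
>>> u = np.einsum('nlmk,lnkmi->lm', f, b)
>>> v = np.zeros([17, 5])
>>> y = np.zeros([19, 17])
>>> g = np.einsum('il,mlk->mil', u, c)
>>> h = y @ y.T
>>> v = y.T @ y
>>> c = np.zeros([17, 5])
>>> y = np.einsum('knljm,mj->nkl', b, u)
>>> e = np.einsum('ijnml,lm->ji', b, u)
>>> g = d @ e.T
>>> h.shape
(19, 19)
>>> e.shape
(11, 3)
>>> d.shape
(3, 3)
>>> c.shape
(17, 5)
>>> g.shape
(3, 11)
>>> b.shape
(3, 11, 5, 5, 3)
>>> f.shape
(11, 3, 5, 5)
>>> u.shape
(3, 5)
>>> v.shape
(17, 17)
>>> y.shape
(11, 3, 5)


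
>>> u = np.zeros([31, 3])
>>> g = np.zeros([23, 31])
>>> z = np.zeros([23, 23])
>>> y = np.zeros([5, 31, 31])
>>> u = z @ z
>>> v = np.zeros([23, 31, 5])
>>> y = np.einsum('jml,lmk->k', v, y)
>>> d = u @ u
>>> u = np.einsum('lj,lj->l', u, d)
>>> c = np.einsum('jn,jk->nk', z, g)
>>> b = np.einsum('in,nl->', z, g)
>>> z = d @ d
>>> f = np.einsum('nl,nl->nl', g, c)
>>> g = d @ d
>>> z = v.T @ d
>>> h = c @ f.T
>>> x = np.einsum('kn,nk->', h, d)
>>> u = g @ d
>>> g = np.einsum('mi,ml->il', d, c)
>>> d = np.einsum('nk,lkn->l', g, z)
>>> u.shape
(23, 23)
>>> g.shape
(23, 31)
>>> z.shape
(5, 31, 23)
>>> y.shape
(31,)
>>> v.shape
(23, 31, 5)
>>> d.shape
(5,)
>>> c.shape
(23, 31)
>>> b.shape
()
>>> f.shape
(23, 31)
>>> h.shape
(23, 23)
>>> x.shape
()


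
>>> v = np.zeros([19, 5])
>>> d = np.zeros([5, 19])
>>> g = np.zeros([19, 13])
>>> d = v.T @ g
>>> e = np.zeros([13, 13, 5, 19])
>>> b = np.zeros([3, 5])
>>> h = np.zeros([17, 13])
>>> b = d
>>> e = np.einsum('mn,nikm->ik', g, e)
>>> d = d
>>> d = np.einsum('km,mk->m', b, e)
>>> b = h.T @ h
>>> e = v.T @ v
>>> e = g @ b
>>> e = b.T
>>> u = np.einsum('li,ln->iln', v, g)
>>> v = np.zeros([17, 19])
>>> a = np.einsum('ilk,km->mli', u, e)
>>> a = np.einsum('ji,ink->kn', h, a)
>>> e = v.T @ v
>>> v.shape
(17, 19)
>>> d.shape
(13,)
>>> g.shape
(19, 13)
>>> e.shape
(19, 19)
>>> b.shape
(13, 13)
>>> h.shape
(17, 13)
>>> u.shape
(5, 19, 13)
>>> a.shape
(5, 19)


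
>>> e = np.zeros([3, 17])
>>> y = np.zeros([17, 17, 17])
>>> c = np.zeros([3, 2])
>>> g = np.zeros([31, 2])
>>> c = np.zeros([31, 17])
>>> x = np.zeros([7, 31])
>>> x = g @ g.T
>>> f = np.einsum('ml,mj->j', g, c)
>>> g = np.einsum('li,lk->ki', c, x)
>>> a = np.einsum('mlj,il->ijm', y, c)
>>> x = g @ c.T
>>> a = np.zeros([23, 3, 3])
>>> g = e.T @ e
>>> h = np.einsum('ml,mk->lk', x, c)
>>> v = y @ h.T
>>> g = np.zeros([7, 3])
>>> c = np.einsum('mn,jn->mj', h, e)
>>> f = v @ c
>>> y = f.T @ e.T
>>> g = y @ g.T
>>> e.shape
(3, 17)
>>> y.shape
(3, 17, 3)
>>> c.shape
(31, 3)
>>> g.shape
(3, 17, 7)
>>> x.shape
(31, 31)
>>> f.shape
(17, 17, 3)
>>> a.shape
(23, 3, 3)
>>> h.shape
(31, 17)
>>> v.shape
(17, 17, 31)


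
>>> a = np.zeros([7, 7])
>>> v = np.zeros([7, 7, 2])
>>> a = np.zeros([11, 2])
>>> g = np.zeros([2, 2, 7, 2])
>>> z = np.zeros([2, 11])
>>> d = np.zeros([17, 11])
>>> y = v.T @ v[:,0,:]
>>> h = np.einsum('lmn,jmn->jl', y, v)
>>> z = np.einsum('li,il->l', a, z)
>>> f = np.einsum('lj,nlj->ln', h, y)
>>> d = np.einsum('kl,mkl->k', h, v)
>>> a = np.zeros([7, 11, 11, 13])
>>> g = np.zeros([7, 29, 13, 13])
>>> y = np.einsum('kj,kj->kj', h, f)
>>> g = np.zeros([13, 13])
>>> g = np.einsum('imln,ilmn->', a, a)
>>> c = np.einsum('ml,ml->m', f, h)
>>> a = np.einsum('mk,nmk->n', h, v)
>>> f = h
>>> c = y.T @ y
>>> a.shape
(7,)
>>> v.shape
(7, 7, 2)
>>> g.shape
()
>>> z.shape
(11,)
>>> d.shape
(7,)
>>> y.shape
(7, 2)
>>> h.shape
(7, 2)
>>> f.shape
(7, 2)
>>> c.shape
(2, 2)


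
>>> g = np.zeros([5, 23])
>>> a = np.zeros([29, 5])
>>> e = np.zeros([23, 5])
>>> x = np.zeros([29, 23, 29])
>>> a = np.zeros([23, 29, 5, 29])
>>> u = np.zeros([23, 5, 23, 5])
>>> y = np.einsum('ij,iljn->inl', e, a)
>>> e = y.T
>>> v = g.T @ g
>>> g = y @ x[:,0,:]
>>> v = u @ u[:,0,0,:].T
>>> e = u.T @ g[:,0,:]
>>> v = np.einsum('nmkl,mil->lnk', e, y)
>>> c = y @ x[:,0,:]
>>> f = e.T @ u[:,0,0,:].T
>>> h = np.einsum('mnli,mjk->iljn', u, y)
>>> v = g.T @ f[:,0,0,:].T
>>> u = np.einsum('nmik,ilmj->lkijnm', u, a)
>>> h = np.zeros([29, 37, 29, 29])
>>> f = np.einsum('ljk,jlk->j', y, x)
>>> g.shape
(23, 29, 29)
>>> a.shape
(23, 29, 5, 29)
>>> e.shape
(5, 23, 5, 29)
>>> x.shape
(29, 23, 29)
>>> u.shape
(29, 5, 23, 29, 23, 5)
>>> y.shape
(23, 29, 29)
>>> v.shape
(29, 29, 29)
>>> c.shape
(23, 29, 29)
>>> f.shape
(29,)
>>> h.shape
(29, 37, 29, 29)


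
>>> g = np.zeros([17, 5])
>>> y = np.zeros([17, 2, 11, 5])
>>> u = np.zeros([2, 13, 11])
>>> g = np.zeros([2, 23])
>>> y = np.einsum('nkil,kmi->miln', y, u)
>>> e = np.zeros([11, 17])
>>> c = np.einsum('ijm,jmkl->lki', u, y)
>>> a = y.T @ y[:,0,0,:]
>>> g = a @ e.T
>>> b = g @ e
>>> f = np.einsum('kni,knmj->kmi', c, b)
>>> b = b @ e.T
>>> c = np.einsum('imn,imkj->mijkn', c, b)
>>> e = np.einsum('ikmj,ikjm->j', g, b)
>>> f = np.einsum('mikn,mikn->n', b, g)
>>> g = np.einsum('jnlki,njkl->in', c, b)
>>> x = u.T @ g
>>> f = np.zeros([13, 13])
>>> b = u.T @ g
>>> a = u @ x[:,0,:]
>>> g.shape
(2, 17)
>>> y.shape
(13, 11, 5, 17)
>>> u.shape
(2, 13, 11)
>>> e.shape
(11,)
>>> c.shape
(5, 17, 11, 11, 2)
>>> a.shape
(2, 13, 17)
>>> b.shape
(11, 13, 17)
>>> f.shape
(13, 13)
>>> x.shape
(11, 13, 17)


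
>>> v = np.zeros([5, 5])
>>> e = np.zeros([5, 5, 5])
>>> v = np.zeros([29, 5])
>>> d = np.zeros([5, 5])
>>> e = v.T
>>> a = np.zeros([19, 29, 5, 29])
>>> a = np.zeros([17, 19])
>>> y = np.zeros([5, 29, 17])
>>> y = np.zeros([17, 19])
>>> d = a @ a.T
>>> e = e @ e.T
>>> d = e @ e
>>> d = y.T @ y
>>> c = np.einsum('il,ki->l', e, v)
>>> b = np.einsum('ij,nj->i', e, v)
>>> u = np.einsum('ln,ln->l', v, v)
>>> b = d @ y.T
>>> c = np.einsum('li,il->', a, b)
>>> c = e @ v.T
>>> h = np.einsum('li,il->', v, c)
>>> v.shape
(29, 5)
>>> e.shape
(5, 5)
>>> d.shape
(19, 19)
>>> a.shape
(17, 19)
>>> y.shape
(17, 19)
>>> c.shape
(5, 29)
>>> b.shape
(19, 17)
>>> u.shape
(29,)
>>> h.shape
()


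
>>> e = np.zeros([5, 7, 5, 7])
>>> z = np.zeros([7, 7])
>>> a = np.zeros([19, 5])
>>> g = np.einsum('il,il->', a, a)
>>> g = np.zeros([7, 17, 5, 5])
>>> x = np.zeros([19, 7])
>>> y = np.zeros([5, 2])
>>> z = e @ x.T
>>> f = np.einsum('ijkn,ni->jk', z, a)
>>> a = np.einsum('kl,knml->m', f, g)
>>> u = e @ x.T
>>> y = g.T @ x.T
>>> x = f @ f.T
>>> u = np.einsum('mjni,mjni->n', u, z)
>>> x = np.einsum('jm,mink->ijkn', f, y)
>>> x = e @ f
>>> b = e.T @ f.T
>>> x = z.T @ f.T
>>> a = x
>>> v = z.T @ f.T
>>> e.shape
(5, 7, 5, 7)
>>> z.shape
(5, 7, 5, 19)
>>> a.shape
(19, 5, 7, 7)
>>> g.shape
(7, 17, 5, 5)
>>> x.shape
(19, 5, 7, 7)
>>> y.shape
(5, 5, 17, 19)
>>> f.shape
(7, 5)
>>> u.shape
(5,)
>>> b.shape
(7, 5, 7, 7)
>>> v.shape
(19, 5, 7, 7)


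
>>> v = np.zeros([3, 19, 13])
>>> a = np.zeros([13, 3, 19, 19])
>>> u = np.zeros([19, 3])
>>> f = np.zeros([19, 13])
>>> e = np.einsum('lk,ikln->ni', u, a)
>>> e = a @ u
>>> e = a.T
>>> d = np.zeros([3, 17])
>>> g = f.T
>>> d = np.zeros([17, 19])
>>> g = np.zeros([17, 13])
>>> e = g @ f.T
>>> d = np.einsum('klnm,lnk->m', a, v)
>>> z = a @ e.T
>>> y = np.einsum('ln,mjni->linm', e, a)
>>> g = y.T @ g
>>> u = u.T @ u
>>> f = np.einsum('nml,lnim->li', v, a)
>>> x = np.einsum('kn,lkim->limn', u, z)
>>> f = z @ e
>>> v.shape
(3, 19, 13)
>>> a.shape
(13, 3, 19, 19)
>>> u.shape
(3, 3)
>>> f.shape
(13, 3, 19, 19)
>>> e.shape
(17, 19)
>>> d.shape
(19,)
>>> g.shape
(13, 19, 19, 13)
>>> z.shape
(13, 3, 19, 17)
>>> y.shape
(17, 19, 19, 13)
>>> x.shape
(13, 19, 17, 3)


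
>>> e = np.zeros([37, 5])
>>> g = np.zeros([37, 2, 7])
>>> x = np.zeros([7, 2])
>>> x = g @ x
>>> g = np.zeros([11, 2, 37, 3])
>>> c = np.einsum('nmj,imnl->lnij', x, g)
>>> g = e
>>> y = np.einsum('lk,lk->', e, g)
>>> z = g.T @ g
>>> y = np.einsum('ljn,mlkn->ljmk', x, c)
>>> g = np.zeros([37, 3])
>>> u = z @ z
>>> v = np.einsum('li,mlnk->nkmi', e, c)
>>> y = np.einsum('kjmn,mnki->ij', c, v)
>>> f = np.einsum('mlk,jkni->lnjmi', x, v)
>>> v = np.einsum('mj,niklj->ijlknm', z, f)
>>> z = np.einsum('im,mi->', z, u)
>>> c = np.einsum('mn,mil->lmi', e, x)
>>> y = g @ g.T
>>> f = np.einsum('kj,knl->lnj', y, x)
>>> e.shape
(37, 5)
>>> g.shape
(37, 3)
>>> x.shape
(37, 2, 2)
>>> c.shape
(2, 37, 2)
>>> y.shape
(37, 37)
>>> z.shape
()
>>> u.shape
(5, 5)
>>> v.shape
(3, 5, 37, 11, 2, 5)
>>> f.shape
(2, 2, 37)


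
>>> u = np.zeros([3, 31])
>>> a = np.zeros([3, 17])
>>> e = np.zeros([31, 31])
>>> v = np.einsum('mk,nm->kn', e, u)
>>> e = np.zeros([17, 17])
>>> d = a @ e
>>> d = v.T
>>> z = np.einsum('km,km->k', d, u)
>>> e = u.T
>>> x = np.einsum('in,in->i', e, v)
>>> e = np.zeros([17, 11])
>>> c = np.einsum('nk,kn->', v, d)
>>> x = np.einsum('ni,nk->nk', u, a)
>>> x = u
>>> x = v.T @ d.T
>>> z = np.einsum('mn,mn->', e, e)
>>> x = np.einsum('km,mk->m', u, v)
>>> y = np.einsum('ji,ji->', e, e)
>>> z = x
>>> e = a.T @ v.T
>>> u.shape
(3, 31)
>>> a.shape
(3, 17)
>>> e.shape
(17, 31)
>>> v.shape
(31, 3)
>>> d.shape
(3, 31)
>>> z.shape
(31,)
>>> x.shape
(31,)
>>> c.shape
()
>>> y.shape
()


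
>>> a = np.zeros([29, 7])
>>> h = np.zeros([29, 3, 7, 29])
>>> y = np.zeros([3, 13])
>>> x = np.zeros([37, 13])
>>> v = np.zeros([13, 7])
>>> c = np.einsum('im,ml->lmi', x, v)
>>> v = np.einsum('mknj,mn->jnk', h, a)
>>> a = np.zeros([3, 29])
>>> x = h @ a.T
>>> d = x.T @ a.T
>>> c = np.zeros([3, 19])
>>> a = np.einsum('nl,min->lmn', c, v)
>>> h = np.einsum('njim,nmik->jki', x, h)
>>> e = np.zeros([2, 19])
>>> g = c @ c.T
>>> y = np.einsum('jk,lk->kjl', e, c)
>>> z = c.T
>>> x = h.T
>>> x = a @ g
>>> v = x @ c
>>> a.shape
(19, 29, 3)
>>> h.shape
(3, 29, 7)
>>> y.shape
(19, 2, 3)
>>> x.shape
(19, 29, 3)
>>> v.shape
(19, 29, 19)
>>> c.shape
(3, 19)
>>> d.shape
(3, 7, 3, 3)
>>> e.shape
(2, 19)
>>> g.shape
(3, 3)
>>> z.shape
(19, 3)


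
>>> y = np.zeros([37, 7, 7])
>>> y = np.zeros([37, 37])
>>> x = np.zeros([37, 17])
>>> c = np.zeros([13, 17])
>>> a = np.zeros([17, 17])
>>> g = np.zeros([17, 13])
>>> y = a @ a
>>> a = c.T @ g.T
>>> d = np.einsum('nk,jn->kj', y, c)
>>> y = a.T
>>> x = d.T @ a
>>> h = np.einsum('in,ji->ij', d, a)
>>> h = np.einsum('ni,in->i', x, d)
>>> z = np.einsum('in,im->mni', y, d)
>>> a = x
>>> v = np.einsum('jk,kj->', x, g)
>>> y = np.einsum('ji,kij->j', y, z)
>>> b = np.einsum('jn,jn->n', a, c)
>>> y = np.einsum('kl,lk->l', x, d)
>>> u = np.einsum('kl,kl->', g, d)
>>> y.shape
(17,)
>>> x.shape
(13, 17)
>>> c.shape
(13, 17)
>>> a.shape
(13, 17)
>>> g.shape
(17, 13)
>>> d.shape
(17, 13)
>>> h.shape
(17,)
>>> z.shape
(13, 17, 17)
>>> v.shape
()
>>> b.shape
(17,)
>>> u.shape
()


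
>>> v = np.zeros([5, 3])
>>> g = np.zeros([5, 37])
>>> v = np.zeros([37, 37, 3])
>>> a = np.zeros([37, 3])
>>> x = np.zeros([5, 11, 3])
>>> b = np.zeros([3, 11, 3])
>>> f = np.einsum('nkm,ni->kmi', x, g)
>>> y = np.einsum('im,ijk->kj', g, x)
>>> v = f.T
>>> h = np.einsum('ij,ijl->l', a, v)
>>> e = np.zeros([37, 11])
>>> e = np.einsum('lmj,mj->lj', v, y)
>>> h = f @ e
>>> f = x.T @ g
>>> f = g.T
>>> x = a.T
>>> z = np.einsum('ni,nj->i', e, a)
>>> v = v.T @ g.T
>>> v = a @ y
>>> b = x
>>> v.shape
(37, 11)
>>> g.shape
(5, 37)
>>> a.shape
(37, 3)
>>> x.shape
(3, 37)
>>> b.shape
(3, 37)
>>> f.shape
(37, 5)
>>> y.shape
(3, 11)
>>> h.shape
(11, 3, 11)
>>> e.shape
(37, 11)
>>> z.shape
(11,)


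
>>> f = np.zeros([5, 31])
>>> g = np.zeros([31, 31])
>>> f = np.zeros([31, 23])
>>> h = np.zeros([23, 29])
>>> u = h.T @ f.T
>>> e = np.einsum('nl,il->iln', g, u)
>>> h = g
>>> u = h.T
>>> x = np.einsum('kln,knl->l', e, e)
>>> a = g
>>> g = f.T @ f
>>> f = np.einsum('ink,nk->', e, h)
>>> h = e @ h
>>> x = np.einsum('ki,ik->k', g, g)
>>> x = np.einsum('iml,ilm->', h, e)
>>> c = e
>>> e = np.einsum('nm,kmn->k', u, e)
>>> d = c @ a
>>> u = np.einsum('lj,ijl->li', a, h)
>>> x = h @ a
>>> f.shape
()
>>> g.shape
(23, 23)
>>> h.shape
(29, 31, 31)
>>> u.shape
(31, 29)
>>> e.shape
(29,)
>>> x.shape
(29, 31, 31)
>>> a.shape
(31, 31)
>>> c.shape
(29, 31, 31)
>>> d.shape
(29, 31, 31)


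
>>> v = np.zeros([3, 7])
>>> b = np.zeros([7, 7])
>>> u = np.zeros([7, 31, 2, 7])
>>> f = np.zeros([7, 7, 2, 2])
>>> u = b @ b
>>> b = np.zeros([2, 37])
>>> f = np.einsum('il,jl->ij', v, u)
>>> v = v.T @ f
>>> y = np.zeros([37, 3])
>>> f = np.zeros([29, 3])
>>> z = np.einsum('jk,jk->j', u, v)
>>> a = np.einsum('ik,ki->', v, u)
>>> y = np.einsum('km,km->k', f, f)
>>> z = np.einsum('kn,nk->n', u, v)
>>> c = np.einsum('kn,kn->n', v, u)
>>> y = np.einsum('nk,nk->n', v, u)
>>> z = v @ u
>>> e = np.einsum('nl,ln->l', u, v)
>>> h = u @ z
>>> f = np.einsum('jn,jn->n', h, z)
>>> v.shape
(7, 7)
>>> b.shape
(2, 37)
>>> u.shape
(7, 7)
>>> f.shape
(7,)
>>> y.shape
(7,)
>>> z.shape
(7, 7)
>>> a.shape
()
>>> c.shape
(7,)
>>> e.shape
(7,)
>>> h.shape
(7, 7)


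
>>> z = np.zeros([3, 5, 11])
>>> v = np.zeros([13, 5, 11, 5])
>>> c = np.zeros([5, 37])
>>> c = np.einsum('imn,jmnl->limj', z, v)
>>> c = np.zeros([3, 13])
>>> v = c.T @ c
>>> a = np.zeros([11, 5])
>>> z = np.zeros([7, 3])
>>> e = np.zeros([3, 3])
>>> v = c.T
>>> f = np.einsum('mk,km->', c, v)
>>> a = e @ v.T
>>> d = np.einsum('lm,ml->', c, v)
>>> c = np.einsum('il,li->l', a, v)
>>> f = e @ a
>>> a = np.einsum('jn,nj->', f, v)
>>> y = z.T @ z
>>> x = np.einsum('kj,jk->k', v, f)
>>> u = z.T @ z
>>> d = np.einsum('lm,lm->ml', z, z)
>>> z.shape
(7, 3)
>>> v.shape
(13, 3)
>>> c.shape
(13,)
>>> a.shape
()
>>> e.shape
(3, 3)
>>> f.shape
(3, 13)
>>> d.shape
(3, 7)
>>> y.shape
(3, 3)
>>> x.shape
(13,)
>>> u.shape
(3, 3)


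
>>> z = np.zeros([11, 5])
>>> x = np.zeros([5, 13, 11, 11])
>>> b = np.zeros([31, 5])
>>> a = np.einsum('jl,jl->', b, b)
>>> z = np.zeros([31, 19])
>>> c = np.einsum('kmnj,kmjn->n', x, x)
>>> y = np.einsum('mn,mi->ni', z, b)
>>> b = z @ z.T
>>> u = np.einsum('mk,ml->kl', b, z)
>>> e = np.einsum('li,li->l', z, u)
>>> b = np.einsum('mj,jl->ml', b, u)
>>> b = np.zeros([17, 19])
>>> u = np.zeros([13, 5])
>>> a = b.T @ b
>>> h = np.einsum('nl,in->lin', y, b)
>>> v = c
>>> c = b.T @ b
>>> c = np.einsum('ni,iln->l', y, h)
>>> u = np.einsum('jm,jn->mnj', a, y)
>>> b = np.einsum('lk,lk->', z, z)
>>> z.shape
(31, 19)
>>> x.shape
(5, 13, 11, 11)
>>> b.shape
()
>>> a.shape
(19, 19)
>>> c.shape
(17,)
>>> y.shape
(19, 5)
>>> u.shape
(19, 5, 19)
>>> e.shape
(31,)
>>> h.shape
(5, 17, 19)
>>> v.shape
(11,)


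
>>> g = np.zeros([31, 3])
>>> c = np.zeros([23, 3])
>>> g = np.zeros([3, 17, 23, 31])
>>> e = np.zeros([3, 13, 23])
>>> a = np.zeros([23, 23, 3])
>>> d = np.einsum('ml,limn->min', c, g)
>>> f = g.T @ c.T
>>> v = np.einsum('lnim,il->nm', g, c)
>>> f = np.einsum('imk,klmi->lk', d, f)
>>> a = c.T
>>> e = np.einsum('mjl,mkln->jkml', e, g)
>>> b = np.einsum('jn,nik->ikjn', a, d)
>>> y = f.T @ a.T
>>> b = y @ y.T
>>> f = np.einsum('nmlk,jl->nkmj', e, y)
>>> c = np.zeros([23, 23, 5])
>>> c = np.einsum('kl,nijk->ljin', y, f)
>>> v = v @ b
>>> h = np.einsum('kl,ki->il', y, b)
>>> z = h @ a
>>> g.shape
(3, 17, 23, 31)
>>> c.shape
(3, 17, 23, 13)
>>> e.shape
(13, 17, 3, 23)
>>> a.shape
(3, 23)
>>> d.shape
(23, 17, 31)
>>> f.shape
(13, 23, 17, 31)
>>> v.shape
(17, 31)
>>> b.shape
(31, 31)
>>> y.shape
(31, 3)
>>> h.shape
(31, 3)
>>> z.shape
(31, 23)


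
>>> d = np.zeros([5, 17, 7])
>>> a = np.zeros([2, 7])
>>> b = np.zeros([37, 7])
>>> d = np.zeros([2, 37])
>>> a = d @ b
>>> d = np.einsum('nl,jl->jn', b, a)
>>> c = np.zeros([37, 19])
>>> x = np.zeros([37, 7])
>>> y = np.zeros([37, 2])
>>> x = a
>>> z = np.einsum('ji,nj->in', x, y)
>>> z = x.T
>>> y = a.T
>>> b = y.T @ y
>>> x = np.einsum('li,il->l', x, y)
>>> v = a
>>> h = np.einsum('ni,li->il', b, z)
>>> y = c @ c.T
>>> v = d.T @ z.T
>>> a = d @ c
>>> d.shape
(2, 37)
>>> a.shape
(2, 19)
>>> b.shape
(2, 2)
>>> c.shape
(37, 19)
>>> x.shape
(2,)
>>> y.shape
(37, 37)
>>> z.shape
(7, 2)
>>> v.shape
(37, 7)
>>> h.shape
(2, 7)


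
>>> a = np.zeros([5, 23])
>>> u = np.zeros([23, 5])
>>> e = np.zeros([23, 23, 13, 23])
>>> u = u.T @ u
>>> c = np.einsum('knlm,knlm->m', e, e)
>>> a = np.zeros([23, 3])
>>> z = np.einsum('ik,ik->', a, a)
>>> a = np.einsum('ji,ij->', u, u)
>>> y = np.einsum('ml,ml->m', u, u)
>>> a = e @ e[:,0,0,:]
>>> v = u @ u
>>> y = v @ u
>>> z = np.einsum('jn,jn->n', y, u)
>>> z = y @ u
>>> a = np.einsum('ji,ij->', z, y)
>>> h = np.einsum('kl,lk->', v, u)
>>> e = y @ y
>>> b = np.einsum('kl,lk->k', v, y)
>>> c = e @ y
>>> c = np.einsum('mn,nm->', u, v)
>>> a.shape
()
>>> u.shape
(5, 5)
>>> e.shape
(5, 5)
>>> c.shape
()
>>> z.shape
(5, 5)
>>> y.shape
(5, 5)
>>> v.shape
(5, 5)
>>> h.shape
()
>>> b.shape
(5,)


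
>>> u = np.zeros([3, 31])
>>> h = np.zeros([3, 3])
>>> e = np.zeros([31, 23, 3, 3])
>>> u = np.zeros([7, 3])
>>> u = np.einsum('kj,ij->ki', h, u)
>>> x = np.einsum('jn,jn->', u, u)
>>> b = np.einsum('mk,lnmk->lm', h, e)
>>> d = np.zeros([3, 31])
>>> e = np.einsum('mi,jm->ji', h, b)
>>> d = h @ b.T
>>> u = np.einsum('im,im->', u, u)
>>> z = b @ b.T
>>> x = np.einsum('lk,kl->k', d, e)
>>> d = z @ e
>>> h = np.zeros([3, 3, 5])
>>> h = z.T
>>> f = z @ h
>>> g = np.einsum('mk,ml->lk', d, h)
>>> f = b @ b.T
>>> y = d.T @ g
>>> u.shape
()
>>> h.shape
(31, 31)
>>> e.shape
(31, 3)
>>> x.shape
(31,)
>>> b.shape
(31, 3)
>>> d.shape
(31, 3)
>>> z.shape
(31, 31)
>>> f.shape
(31, 31)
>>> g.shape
(31, 3)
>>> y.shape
(3, 3)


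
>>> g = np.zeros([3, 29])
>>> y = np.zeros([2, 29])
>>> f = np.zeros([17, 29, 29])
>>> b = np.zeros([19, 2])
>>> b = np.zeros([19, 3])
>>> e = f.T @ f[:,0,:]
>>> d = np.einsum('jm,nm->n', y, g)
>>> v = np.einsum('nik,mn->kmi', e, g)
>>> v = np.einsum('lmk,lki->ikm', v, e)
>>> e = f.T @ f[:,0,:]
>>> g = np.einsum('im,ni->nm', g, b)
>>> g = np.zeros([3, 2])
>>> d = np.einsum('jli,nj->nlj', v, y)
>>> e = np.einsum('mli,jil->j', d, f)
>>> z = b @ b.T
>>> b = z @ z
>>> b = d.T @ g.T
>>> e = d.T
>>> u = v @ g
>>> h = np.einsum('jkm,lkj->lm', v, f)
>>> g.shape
(3, 2)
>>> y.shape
(2, 29)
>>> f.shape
(17, 29, 29)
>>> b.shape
(29, 29, 3)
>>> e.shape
(29, 29, 2)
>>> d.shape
(2, 29, 29)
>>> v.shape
(29, 29, 3)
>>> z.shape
(19, 19)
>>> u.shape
(29, 29, 2)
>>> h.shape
(17, 3)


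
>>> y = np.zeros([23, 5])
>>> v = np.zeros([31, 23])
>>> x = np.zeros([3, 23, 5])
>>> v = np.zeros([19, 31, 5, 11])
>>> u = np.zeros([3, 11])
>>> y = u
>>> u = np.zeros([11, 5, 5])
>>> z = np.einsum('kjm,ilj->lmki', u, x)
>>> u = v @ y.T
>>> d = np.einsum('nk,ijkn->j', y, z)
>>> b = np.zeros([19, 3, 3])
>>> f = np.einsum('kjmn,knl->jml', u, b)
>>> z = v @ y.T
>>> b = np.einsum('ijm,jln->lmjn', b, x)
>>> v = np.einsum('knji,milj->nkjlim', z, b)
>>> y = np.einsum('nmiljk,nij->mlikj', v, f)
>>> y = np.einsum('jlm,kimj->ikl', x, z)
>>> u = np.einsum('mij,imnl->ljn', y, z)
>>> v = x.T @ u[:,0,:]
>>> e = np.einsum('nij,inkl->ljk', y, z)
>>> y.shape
(31, 19, 23)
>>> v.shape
(5, 23, 5)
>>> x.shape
(3, 23, 5)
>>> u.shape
(3, 23, 5)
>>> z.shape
(19, 31, 5, 3)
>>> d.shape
(5,)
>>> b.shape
(23, 3, 3, 5)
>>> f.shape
(31, 5, 3)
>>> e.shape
(3, 23, 5)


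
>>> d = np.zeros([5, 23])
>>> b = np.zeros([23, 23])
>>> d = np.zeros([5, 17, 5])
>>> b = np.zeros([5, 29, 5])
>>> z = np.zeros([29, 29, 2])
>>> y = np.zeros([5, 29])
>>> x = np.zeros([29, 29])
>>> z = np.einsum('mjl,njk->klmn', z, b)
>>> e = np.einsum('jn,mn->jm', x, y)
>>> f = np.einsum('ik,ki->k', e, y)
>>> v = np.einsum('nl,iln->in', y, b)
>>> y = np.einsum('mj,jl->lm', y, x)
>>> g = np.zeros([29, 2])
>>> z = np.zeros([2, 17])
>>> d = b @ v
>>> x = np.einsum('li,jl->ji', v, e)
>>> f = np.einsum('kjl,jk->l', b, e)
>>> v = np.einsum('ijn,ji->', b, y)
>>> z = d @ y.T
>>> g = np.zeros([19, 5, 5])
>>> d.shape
(5, 29, 5)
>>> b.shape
(5, 29, 5)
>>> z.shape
(5, 29, 29)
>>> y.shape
(29, 5)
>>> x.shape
(29, 5)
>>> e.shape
(29, 5)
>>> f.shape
(5,)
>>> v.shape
()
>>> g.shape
(19, 5, 5)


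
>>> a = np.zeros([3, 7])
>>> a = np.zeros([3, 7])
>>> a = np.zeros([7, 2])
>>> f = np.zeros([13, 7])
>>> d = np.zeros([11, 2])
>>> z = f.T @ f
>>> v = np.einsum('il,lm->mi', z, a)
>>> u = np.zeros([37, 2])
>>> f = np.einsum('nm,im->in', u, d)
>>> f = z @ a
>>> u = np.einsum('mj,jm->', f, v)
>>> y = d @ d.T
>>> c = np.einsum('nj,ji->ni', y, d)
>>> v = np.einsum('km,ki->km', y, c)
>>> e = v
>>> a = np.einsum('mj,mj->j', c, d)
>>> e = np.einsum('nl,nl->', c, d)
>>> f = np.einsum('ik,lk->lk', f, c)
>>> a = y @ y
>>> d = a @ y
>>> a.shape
(11, 11)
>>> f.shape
(11, 2)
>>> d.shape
(11, 11)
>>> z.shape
(7, 7)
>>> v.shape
(11, 11)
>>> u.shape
()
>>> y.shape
(11, 11)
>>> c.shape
(11, 2)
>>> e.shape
()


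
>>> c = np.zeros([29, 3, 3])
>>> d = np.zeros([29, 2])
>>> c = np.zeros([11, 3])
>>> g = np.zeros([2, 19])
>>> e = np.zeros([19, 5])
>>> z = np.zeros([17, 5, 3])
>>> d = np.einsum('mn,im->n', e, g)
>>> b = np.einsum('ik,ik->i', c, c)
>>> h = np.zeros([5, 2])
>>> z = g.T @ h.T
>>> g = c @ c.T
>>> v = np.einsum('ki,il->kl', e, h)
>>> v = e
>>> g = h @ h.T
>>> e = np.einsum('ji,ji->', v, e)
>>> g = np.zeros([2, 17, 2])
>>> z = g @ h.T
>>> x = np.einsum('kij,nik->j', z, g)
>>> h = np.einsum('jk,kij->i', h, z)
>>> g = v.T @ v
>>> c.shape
(11, 3)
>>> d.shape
(5,)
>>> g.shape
(5, 5)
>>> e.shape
()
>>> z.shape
(2, 17, 5)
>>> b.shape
(11,)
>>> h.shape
(17,)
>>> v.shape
(19, 5)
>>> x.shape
(5,)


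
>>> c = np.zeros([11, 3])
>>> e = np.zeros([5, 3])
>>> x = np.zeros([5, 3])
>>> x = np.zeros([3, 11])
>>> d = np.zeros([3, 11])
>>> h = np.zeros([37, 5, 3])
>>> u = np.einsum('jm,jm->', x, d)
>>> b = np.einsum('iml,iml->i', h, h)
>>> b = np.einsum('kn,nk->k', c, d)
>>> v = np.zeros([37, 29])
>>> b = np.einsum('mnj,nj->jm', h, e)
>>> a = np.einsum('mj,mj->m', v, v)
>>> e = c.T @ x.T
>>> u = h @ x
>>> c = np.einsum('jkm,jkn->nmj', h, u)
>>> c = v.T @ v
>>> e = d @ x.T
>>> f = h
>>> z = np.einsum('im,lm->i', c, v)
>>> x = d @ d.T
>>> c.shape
(29, 29)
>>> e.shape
(3, 3)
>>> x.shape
(3, 3)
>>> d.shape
(3, 11)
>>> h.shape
(37, 5, 3)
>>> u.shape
(37, 5, 11)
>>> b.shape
(3, 37)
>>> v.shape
(37, 29)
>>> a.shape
(37,)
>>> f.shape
(37, 5, 3)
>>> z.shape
(29,)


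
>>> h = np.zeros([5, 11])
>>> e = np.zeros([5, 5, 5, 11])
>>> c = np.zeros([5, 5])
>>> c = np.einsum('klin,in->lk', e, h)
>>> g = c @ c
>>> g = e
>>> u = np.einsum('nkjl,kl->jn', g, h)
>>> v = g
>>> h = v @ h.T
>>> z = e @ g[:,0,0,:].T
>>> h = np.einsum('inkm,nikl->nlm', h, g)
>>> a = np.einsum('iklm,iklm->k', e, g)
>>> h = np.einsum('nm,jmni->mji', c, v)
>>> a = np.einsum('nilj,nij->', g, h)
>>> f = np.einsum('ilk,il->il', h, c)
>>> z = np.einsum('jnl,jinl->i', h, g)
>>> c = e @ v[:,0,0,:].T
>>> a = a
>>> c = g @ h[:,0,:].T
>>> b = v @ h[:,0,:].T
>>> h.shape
(5, 5, 11)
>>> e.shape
(5, 5, 5, 11)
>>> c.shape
(5, 5, 5, 5)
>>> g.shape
(5, 5, 5, 11)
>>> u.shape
(5, 5)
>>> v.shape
(5, 5, 5, 11)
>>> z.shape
(5,)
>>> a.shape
()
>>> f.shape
(5, 5)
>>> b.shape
(5, 5, 5, 5)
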